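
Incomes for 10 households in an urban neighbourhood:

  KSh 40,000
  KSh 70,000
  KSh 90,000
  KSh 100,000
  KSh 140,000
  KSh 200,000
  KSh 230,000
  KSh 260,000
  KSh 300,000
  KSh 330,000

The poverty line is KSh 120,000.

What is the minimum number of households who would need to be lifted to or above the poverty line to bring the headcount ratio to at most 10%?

Currently q = 4 of N = 10 are below the line (H = 0.400).
A headcount ratio of at most 10% allows at most ⌊0.10 × 10⌋ = 1 poor households.
So at least 4 − 1 = 3 must be lifted.

3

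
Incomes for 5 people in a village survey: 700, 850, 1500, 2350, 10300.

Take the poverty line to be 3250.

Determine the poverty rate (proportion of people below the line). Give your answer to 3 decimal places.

0.800

4 of the 5 people have income below 3250.
H = 4/5 = 0.800.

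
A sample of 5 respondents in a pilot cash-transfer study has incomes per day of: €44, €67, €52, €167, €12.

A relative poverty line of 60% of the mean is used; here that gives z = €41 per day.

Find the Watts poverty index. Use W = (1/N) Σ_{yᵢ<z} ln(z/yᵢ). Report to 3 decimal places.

Below the line: €12 (q = 1 of N = 5).
ln(z/y) terms: ln(41/12) = 1.2287.
W = 1.228665 / 5 = 0.246.

0.246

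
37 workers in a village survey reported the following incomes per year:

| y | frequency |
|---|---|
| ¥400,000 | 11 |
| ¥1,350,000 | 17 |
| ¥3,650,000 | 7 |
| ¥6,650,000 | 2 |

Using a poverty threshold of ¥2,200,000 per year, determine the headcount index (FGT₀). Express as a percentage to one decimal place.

28 of the 37 workers have income below ¥2,200,000.
H = 28/37 = 75.7%.

75.7%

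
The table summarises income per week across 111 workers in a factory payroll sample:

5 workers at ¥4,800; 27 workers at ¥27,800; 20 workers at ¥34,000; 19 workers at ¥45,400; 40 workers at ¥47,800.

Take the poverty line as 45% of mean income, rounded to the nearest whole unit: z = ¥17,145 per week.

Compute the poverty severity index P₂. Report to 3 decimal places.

0.023

Incomes under z: 5×¥4,800 (q = 5 of N = 111).
Normalized shortfalls: (17145−4800)/17145 = 0.7200 (×5).
Squared: 0.5185 (×5).
Sum = 2.592252; P₂ = 2.592252 / 111 = 0.023.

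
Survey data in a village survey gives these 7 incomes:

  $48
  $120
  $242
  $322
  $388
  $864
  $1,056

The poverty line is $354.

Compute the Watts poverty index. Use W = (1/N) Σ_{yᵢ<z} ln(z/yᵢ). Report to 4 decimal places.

0.5079

Below the line: $48, $120, $242, $322 (q = 4 of N = 7).
Log shortfalls: ln(354/48) = 1.9981; ln(354/120) = 1.0818; ln(354/242) = 0.3804; ln(354/322) = 0.0947.
W = 3.555006 / 7 = 0.5079.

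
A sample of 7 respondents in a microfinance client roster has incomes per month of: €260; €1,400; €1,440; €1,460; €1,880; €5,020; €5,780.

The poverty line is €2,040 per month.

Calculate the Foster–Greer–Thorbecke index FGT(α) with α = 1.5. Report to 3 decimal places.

Below the line: €260, €1,400, €1,440, €1,460, €1,880 (q = 5 of N = 7).
Normalized shortfalls: (2040−260)/2040 = 0.8725; (2040−1400)/2040 = 0.3137; (2040−1440)/2040 = 0.2941; (2040−1460)/2040 = 0.2843; (2040−1880)/2040 = 0.0784.
Raised to α = 1.5: 0.81505; 0.17572; 0.15951; 0.15160; 0.02197.
Sum = 1.323844; FGT(1.5) = 1.323844 / 7 = 0.189.

0.189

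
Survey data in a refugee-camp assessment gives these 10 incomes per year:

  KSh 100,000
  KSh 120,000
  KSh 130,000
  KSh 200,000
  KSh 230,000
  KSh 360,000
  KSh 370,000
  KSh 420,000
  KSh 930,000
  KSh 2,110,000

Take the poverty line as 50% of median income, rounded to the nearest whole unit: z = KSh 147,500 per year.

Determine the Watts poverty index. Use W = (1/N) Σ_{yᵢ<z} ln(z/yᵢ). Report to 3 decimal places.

Incomes under z: KSh 100,000, KSh 120,000, KSh 130,000 (q = 3 of N = 10).
Log gaps: ln(147500/100000) = 0.3887; ln(147500/120000) = 0.2063; ln(147500/130000) = 0.1263.
W = 0.721288 / 10 = 0.072.

0.072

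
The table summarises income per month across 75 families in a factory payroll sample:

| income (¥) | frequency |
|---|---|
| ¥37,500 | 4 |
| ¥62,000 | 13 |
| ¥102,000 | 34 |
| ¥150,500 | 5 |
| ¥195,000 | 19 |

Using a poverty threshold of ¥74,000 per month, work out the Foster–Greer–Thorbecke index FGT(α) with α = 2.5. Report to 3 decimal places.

Poor units: 4×¥37,500, 13×¥62,000 (q = 17 of N = 75).
Relative gaps: (74000−37500)/74000 = 0.4932 (×4); (74000−62000)/74000 = 0.1622 (×13).
Raised to α = 2.5: 0.17086 (×4); 0.01059 (×13).
Sum = 0.821123; FGT(2.5) = 0.821123 / 75 = 0.011.

0.011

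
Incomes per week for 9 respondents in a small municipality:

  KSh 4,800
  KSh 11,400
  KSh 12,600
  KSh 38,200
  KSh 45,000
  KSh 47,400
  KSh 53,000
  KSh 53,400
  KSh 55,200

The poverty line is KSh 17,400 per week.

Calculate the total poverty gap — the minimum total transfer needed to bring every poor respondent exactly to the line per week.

Below z: KSh 4,800, KSh 11,400, KSh 12,600 (q = 3 of N = 9).
Individual gaps: 17400−4800 = 12600; 17400−11400 = 6000; 17400−12600 = 4800.
Aggregate gap = KSh 23,400.

KSh 23,400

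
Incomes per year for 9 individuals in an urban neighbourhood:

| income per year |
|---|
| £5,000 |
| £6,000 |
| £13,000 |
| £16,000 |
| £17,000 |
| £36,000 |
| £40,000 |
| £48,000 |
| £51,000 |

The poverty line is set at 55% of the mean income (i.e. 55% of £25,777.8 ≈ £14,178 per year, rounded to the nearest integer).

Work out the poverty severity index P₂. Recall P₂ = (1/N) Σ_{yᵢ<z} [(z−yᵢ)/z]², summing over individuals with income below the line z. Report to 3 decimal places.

0.084

Below z: £5,000, £6,000, £13,000 (q = 3 of N = 9).
Relative gaps: (14178−5000)/14178 = 0.6473; (14178−6000)/14178 = 0.5768; (14178−13000)/14178 = 0.0831.
Squared: 0.4191; 0.3327; 0.0069.
Sum = 0.758662; P₂ = 0.758662 / 9 = 0.084.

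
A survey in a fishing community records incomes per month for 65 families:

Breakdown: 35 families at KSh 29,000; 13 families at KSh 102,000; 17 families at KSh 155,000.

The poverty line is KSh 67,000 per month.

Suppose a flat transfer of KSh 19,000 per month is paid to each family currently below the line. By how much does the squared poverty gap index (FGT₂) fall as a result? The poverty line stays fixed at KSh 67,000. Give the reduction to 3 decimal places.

Before: below the line — 35×KSh 29,000; squared poverty gap index (FGT₂) = 0.17321.
After the KSh 19,000 transfer: below the line — 35×KSh 48,000; squared poverty gap index (FGT₂) = 0.04330.
Reduction = 0.17321 − 0.04330 = 0.130.

0.130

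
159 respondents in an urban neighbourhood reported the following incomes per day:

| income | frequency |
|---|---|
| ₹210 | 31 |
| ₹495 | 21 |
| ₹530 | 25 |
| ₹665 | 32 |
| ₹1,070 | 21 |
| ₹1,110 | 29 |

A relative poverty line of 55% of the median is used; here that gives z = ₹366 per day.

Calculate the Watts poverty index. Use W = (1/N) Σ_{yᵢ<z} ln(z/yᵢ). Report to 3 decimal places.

0.108

Poor units: 31×₹210 (q = 31 of N = 159).
ln(z/y) terms: ln(366/210) = 0.5555 (×31).
W = 17.221300 / 159 = 0.108.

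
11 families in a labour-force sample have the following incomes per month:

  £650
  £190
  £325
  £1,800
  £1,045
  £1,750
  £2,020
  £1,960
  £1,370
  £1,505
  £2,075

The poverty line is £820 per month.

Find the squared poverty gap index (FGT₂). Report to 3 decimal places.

Incomes under z: £190, £325, £650 (q = 3 of N = 11).
Normalized shortfalls: (820−190)/820 = 0.7683; (820−325)/820 = 0.6037; (820−650)/820 = 0.2073.
Squared: 0.5903; 0.3644; 0.0430.
Sum = 0.997658; P₂ = 0.997658 / 11 = 0.091.

0.091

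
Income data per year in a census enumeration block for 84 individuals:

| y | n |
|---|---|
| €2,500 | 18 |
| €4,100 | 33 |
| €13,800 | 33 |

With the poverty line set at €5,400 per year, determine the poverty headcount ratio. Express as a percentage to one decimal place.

60.7%

51 of the 84 individuals have income below €5,400.
H = 51/84 = 60.7%.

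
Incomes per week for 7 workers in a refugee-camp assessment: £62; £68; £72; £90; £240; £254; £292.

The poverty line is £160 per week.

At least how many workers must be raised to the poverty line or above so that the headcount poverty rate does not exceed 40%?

2

Currently q = 4 of N = 7 are below the line (H = 0.571).
A headcount ratio of at most 40% allows at most ⌊0.40 × 7⌋ = 2 poor workers.
So at least 4 − 2 = 2 must be lifted.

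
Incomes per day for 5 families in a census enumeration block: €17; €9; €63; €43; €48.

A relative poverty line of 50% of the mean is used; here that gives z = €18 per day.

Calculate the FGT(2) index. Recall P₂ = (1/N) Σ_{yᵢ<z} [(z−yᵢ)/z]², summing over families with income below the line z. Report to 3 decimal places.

Below z: €9, €17 (q = 2 of N = 5).
Relative gaps: (18−9)/18 = 0.5000; (18−17)/18 = 0.0556.
Squared: 0.2500; 0.0031.
Sum = 0.253086; P₂ = 0.253086 / 5 = 0.051.

0.051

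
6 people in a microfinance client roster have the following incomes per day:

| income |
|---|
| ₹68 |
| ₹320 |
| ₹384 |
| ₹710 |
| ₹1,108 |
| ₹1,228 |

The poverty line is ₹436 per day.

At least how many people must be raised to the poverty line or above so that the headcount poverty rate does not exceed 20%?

2

Currently q = 3 of N = 6 are below the line (H = 0.500).
A headcount ratio of at most 20% allows at most ⌊0.20 × 6⌋ = 1 poor people.
So at least 3 − 1 = 2 must be lifted.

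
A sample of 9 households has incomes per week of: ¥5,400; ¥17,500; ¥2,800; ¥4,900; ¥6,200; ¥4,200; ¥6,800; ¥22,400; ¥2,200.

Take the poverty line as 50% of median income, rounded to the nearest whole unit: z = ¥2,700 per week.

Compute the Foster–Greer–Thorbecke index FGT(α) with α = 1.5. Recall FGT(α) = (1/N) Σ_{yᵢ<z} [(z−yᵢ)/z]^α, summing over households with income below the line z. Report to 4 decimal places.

0.0089

Incomes under z: ¥2,200 (q = 1 of N = 9).
Normalized shortfalls: (2700−2200)/2700 = 0.1852.
Raised to α = 1.5: 0.07969.
Sum = 0.079691; FGT(1.5) = 0.079691 / 9 = 0.0089.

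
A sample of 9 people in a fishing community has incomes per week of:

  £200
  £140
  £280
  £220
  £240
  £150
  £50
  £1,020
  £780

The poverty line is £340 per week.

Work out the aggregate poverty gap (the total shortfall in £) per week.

Incomes under z: £50, £140, £150, £200, £220, £240, £280 (q = 7 of N = 9).
Individual gaps: 340−50 = 290; 340−140 = 200; 340−150 = 190; 340−200 = 140; 340−220 = 120; 340−240 = 100; 340−280 = 60.
Aggregate gap = £1,100.

£1,100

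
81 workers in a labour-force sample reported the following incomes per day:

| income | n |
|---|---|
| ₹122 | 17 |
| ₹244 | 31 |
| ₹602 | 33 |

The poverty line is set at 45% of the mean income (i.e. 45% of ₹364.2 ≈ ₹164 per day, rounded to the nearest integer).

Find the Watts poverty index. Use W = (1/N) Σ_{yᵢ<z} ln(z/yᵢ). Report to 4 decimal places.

0.0621

Below the line: 17×₹122 (q = 17 of N = 81).
Log shortfalls: ln(164/122) = 0.2958 (×17).
W = 5.029372 / 81 = 0.0621.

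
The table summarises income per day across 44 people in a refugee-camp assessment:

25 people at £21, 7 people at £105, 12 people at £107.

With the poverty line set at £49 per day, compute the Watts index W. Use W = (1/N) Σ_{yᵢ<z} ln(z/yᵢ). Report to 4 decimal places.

Below z: 25×£21 (q = 25 of N = 44).
Log gaps: ln(49/21) = 0.8473 (×25).
W = 21.182447 / 44 = 0.4814.

0.4814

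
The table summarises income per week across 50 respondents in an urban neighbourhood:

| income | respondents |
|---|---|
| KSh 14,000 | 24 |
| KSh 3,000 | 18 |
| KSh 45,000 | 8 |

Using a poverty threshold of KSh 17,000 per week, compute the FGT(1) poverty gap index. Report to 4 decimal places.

0.3812

Below the line: 18×KSh 3,000, 24×KSh 14,000 (q = 42 of N = 50).
Shortfall ratios: (17000−3000)/17000 = 0.8235 (×18); (17000−14000)/17000 = 0.1765 (×24).
Sum of shortfalls = 19.058824; P₁ averages over all N: 19.058824 / 50 = 0.3812.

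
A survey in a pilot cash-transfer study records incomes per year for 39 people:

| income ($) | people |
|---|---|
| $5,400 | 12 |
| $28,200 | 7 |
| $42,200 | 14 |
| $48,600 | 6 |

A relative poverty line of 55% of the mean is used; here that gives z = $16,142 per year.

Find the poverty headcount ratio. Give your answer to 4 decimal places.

12 of the 39 people have income below $16,142.
H = 12/39 = 0.3077.

0.3077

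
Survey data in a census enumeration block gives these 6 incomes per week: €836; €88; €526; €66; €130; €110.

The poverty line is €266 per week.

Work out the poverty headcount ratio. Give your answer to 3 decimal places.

4 of the 6 individuals have income below €266.
H = 4/6 = 0.667.

0.667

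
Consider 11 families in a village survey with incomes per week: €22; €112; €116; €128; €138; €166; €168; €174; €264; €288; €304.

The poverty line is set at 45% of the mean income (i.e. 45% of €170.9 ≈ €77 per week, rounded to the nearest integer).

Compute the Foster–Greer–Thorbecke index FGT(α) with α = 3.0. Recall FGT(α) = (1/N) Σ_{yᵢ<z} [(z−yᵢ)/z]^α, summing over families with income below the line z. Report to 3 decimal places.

0.033

Poor units: €22 (q = 1 of N = 11).
Shortfall ratios: (77−22)/77 = 0.7143.
Raised to α = 3.0: 0.36443.
Sum = 0.364431; FGT(3.0) = 0.364431 / 11 = 0.033.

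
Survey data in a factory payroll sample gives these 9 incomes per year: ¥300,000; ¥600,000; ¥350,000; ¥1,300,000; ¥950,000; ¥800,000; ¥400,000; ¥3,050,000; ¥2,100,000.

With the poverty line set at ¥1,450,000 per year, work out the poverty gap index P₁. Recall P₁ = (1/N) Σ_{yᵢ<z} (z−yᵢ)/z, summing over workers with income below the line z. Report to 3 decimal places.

0.418

Poor units: ¥300,000, ¥350,000, ¥400,000, ¥600,000, ¥800,000, ¥950,000, ¥1,300,000 (q = 7 of N = 9).
Shortfall ratios: (1450000−300000)/1450000 = 0.7931; (1450000−350000)/1450000 = 0.7586; (1450000−400000)/1450000 = 0.7241; (1450000−600000)/1450000 = 0.5862; (1450000−800000)/1450000 = 0.4483; (1450000−950000)/1450000 = 0.3448; (1450000−1300000)/1450000 = 0.1034.
Sum of shortfalls = 3.758621; P₁ averages over all N: 3.758621 / 9 = 0.418.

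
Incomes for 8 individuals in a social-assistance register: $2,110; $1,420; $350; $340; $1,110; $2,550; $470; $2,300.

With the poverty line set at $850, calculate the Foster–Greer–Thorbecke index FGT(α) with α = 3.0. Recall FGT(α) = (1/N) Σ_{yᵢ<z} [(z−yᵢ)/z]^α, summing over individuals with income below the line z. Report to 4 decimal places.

Incomes under z: $340, $350, $470 (q = 3 of N = 8).
Relative gaps: (850−340)/850 = 0.6000; (850−350)/850 = 0.5882; (850−470)/850 = 0.4471.
Raised to α = 3.0: 0.21600; 0.20354; 0.08935.
Sum = 0.508892; FGT(3.0) = 0.508892 / 8 = 0.0636.

0.0636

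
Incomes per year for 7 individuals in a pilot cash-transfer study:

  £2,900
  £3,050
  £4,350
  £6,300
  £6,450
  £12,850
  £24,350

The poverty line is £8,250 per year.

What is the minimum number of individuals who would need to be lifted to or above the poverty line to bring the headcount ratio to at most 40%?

Currently q = 5 of N = 7 are below the line (H = 0.714).
A headcount ratio of at most 40% allows at most ⌊0.40 × 7⌋ = 2 poor individuals.
So at least 5 − 2 = 3 must be lifted.

3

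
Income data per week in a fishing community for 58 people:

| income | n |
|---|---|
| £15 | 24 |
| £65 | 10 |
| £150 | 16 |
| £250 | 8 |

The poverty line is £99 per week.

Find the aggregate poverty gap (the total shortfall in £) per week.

£2,356

Incomes under z: 24×£15, 10×£65 (q = 34 of N = 58).
Individual gaps: 24×(99−15) = 2016; 10×(99−65) = 340.
Aggregate gap = £2,356.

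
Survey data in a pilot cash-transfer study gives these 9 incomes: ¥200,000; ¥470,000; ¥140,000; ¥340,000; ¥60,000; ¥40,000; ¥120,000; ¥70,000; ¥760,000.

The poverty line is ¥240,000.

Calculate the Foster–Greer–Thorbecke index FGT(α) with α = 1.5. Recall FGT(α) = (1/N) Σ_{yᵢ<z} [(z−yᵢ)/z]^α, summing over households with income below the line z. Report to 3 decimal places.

Poor units: ¥40,000, ¥60,000, ¥70,000, ¥120,000, ¥140,000, ¥200,000 (q = 6 of N = 9).
Gap ratios (z−y)/z: (240000−40000)/240000 = 0.8333; (240000−60000)/240000 = 0.7500; (240000−70000)/240000 = 0.7083; (240000−120000)/240000 = 0.5000; (240000−140000)/240000 = 0.4167; (240000−200000)/240000 = 0.1667.
Raised to α = 1.5: 0.76073; 0.64952; 0.59615; 0.35355; 0.26896; 0.06804.
Sum = 2.696948; FGT(1.5) = 2.696948 / 9 = 0.300.

0.300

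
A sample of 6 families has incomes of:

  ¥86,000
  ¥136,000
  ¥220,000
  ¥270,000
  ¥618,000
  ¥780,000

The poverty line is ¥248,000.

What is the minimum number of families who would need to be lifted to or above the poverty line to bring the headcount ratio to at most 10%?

Currently q = 3 of N = 6 are below the line (H = 0.500).
A headcount ratio of at most 10% allows at most ⌊0.10 × 6⌋ = 0 poor families.
So at least 3 − 0 = 3 must be lifted.

3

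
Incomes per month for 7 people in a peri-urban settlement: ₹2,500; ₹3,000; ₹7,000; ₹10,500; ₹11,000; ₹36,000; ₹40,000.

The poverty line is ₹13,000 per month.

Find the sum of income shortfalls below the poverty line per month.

Below the line: ₹2,500, ₹3,000, ₹7,000, ₹10,500, ₹11,000 (q = 5 of N = 7).
Individual gaps: 13000−2500 = 10500; 13000−3000 = 10000; 13000−7000 = 6000; 13000−10500 = 2500; 13000−11000 = 2000.
Aggregate gap = ₹31,000.

₹31,000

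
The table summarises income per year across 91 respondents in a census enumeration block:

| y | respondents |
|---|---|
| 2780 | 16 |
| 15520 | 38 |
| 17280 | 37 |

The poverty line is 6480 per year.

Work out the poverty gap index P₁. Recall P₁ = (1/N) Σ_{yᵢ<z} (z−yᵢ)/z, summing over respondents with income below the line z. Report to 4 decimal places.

0.1004

Incomes under z: 16×2780 (q = 16 of N = 91).
Relative gaps: (6480−2780)/6480 = 0.5710 (×16).
Σ = 9.135802. Dividing by the full population N = 91 gives P₁ = 0.1004.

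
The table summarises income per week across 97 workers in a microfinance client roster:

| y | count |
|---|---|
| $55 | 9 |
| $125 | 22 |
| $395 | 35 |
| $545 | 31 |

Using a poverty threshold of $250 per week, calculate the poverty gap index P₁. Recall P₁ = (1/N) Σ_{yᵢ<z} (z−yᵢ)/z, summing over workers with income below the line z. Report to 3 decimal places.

Incomes under z: 9×$55, 22×$125 (q = 31 of N = 97).
Gap ratios (z−y)/z: (250−55)/250 = 0.7800 (×9); (250−125)/250 = 0.5000 (×22).
Σ = 18.020000. Dividing by the full population N = 97 gives P₁ = 0.186.

0.186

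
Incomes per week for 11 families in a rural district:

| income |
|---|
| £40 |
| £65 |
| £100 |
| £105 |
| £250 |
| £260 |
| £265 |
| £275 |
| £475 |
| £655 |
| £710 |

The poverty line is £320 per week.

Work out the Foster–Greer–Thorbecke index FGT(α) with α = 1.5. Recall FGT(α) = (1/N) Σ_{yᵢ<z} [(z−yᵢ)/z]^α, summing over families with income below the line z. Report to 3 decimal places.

Poor units: £40, £65, £100, £105, £250, £260, £265, £275 (q = 8 of N = 11).
Relative gaps: (320−40)/320 = 0.8750; (320−65)/320 = 0.7969; (320−100)/320 = 0.6875; (320−105)/320 = 0.6719; (320−250)/320 = 0.2188; (320−260)/320 = 0.1875; (320−265)/320 = 0.1719; (320−275)/320 = 0.1406.
Raised to α = 1.5: 0.81849; 0.71135; 0.57004; 0.55072; 0.10231; 0.08119; 0.07126; 0.05273.
Sum = 2.958099; FGT(1.5) = 2.958099 / 11 = 0.269.

0.269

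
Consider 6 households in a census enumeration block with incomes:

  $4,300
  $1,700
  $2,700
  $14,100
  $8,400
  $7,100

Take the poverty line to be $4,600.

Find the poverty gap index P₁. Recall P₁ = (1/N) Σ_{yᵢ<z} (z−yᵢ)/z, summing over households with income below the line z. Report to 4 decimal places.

Poor units: $1,700, $2,700, $4,300 (q = 3 of N = 6).
Normalized shortfalls: (4600−1700)/4600 = 0.6304; (4600−2700)/4600 = 0.4130; (4600−4300)/4600 = 0.0652.
Σ = 1.108696. Dividing by the full population N = 6 gives P₁ = 0.1848.

0.1848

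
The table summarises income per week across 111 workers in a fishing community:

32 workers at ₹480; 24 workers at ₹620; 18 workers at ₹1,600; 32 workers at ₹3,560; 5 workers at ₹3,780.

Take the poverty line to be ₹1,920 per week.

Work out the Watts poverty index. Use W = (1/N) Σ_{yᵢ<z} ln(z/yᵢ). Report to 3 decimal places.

0.674

Incomes under z: 32×₹480, 24×₹620, 18×₹1,600 (q = 74 of N = 111).
ln(z/y) terms: ln(1920/480) = 1.3863 (×32); ln(1920/620) = 1.1304 (×24); ln(1920/1600) = 0.1823 (×18).
W = 74.771871 / 111 = 0.674.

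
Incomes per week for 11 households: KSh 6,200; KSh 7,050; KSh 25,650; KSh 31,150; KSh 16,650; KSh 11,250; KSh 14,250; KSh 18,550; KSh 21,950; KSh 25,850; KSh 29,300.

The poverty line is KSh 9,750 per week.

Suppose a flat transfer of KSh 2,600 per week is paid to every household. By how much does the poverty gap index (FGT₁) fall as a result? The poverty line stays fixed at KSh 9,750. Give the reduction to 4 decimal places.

0.0485

Before: below the line — KSh 6,200, KSh 7,050; poverty gap index (FGT₁) = 0.058275.
After the KSh 2,600 transfer: below the line — KSh 8,800, KSh 9,650; poverty gap index (FGT₁) = 0.009790.
Reduction = 0.058275 − 0.009790 = 0.0485.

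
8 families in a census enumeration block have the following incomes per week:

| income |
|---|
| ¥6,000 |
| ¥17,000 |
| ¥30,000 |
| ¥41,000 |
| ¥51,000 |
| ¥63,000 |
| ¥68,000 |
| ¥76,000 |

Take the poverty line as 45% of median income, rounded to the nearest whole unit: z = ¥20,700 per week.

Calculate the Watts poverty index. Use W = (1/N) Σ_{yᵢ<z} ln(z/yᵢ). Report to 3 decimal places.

Poor units: ¥6,000, ¥17,000 (q = 2 of N = 8).
Log shortfalls: ln(20700/6000) = 1.2384; ln(20700/17000) = 0.1969.
W = 1.435295 / 8 = 0.179.

0.179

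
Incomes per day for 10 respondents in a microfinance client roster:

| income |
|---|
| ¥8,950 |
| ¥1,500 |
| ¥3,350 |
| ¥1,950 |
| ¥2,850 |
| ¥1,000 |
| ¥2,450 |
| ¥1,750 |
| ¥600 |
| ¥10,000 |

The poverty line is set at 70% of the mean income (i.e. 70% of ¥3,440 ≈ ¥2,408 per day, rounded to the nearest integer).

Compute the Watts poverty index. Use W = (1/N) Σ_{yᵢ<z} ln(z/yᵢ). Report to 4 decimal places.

Below z: ¥600, ¥1,000, ¥1,500, ¥1,750, ¥1,950 (q = 5 of N = 10).
ln(z/y) terms: ln(2408/600) = 1.3896; ln(2408/1000) = 0.8788; ln(2408/1500) = 0.4733; ln(2408/1750) = 0.3192; ln(2408/1950) = 0.2110.
W = 3.271898 / 10 = 0.3272.

0.3272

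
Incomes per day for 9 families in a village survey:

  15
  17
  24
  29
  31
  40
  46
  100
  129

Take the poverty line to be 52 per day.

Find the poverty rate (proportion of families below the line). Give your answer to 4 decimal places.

0.7778

7 of the 9 families have income below 52.
H = 7/9 = 0.7778.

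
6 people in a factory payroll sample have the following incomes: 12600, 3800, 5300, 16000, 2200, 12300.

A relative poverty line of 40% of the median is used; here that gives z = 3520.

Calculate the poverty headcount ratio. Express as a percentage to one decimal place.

1 of the 6 people have income below 3520.
H = 1/6 = 16.7%.

16.7%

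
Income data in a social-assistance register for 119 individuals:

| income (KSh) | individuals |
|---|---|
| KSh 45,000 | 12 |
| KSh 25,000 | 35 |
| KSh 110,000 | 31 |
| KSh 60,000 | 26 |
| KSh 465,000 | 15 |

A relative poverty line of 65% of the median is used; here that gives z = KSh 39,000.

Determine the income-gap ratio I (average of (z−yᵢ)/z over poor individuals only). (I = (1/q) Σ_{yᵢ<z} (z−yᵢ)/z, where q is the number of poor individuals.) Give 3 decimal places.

0.359

Incomes under z: 35×KSh 25,000 (q = 35 of N = 119).
Relative gaps: 0.3590 (×35); sum = 12.564103.
I averages over the q = 35 poor units only: 12.564103 / 35 = 0.359.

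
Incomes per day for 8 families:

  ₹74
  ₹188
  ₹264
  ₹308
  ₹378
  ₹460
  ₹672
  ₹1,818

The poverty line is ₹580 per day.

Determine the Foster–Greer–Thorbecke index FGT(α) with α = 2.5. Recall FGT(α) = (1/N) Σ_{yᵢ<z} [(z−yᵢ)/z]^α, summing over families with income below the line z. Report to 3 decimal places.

Below z: ₹74, ₹188, ₹264, ₹308, ₹378, ₹460 (q = 6 of N = 8).
Shortfall ratios: (580−74)/580 = 0.8724; (580−188)/580 = 0.6759; (580−264)/580 = 0.5448; (580−308)/580 = 0.4690; (580−378)/580 = 0.3483; (580−460)/580 = 0.2069.
Raised to α = 2.5: 0.71090; 0.37553; 0.21910; 0.15061; 0.07158; 0.01947.
Sum = 1.547193; FGT(2.5) = 1.547193 / 8 = 0.193.

0.193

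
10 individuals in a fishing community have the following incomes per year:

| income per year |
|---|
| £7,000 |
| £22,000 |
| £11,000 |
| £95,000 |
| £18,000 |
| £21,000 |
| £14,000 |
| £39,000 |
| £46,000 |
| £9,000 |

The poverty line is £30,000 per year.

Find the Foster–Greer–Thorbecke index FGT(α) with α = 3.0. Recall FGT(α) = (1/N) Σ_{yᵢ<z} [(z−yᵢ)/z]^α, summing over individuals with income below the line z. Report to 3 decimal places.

Poor units: £7,000, £9,000, £11,000, £14,000, £18,000, £21,000, £22,000 (q = 7 of N = 10).
Gap ratios (z−y)/z: (30000−7000)/30000 = 0.7667; (30000−9000)/30000 = 0.7000; (30000−11000)/30000 = 0.6333; (30000−14000)/30000 = 0.5333; (30000−18000)/30000 = 0.4000; (30000−21000)/30000 = 0.3000; (30000−22000)/30000 = 0.2667.
Raised to α = 3.0: 0.45063; 0.34300; 0.25404; 0.15170; 0.06400; 0.02700; 0.01896.
Sum = 1.309333; FGT(3.0) = 1.309333 / 10 = 0.131.

0.131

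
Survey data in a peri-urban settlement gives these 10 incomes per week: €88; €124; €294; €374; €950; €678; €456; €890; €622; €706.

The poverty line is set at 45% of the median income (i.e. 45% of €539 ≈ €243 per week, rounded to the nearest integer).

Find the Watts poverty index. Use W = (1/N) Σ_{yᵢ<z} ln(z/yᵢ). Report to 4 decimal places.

0.1689

Below the line: €88, €124 (q = 2 of N = 10).
Log gaps: ln(243/88) = 1.0157; ln(243/124) = 0.6728.
W = 1.688505 / 10 = 0.1689.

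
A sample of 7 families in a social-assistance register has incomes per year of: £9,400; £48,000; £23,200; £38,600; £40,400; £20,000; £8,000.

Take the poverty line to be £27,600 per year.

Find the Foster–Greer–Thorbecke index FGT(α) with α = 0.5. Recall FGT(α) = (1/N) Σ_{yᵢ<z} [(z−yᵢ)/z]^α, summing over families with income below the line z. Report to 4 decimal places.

Poor units: £8,000, £9,400, £20,000, £23,200 (q = 4 of N = 7).
Relative gaps: (27600−8000)/27600 = 0.7101; (27600−9400)/27600 = 0.6594; (27600−20000)/27600 = 0.2754; (27600−23200)/27600 = 0.1594.
Raised to α = 0.5: 0.84270; 0.81205; 0.52475; 0.39927.
Sum = 2.578772; FGT(0.5) = 2.578772 / 7 = 0.3684.

0.3684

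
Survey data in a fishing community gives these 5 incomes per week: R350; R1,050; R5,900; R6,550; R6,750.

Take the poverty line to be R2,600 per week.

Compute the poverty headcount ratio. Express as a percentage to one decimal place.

40.0%

2 of the 5 respondents have income below R2,600.
H = 2/5 = 40.0%.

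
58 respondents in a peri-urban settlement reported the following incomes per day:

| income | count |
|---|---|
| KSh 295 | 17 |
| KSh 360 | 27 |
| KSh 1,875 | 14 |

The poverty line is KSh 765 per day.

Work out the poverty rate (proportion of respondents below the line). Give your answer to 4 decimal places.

0.7586

44 of the 58 respondents have income below KSh 765.
H = 44/58 = 0.7586.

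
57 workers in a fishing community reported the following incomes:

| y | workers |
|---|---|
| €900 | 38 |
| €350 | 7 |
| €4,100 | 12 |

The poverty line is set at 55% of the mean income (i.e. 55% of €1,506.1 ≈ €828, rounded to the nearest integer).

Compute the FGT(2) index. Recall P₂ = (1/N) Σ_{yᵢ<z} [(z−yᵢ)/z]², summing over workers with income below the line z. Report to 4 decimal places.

Poor units: 7×€350 (q = 7 of N = 57).
Gap ratios (z−y)/z: (828−350)/828 = 0.5773 (×7).
Squared: 0.3333 (×7).
Sum = 2.332884; P₂ = 2.332884 / 57 = 0.0409.

0.0409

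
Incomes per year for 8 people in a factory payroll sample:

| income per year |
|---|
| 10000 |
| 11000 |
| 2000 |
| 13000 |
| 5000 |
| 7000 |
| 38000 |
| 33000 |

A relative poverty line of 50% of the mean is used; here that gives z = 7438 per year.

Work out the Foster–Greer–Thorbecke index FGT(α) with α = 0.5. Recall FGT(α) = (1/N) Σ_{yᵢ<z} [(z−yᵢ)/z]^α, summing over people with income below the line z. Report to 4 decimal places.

0.2088

Poor units: 2000, 5000, 7000 (q = 3 of N = 8).
Normalized shortfalls: (7438−2000)/7438 = 0.7311; (7438−5000)/7438 = 0.3278; (7438−7000)/7438 = 0.0589.
Raised to α = 0.5: 0.85505; 0.57252; 0.24267.
Sum = 1.670234; FGT(0.5) = 1.670234 / 8 = 0.2088.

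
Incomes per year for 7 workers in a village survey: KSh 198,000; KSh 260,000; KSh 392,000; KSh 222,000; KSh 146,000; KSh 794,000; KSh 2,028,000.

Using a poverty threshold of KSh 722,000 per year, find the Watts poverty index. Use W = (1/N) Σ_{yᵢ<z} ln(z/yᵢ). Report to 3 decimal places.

Poor units: KSh 146,000, KSh 198,000, KSh 222,000, KSh 260,000, KSh 392,000 (q = 5 of N = 7).
Log shortfalls: ln(722000/146000) = 1.5984; ln(722000/198000) = 1.2938; ln(722000/222000) = 1.1793; ln(722000/260000) = 1.0213; ln(722000/392000) = 0.6108.
W = 5.703631 / 7 = 0.815.

0.815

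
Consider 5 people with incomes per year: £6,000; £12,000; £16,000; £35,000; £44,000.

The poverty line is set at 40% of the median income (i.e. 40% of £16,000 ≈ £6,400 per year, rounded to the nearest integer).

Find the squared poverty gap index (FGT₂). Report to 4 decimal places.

Below z: £6,000 (q = 1 of N = 5).
Relative gaps: (6400−6000)/6400 = 0.0625.
Squared: 0.0039.
Sum = 0.003906; P₂ = 0.003906 / 5 = 0.0008.

0.0008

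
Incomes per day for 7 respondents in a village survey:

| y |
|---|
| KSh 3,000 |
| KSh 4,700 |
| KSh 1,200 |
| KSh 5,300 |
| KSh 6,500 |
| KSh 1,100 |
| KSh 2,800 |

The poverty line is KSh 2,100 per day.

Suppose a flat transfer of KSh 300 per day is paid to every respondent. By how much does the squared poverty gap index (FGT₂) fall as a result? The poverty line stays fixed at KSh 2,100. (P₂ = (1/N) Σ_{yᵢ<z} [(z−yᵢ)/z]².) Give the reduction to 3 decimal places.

0.031

Before: below the line — KSh 1,100, KSh 1,200; squared poverty gap index (FGT₂) = 0.05863.
After the KSh 300 transfer: below the line — KSh 1,400, KSh 1,500; squared poverty gap index (FGT₂) = 0.02753.
Reduction = 0.05863 − 0.02753 = 0.031.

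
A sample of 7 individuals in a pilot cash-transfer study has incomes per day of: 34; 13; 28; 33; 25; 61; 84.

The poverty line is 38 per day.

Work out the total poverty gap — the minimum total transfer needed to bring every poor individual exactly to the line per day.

57

Below the line: 13, 25, 28, 33, 34 (q = 5 of N = 7).
Individual gaps: 38−13 = 25; 38−25 = 13; 38−28 = 10; 38−33 = 5; 38−34 = 4.
Aggregate gap = 57.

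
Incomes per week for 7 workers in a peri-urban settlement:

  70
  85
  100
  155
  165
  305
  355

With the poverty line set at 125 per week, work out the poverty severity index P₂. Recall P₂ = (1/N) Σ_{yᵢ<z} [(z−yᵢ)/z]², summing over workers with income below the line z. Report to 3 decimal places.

Below z: 70, 85, 100 (q = 3 of N = 7).
Normalized shortfalls: (125−70)/125 = 0.4400; (125−85)/125 = 0.3200; (125−100)/125 = 0.2000.
Squared: 0.1936; 0.1024; 0.0400.
Sum = 0.336000; P₂ = 0.336000 / 7 = 0.048.

0.048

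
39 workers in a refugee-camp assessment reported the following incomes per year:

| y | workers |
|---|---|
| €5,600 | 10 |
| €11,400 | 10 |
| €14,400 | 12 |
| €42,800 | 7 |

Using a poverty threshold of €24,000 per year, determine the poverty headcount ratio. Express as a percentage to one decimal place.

82.1%

32 of the 39 workers have income below €24,000.
H = 32/39 = 82.1%.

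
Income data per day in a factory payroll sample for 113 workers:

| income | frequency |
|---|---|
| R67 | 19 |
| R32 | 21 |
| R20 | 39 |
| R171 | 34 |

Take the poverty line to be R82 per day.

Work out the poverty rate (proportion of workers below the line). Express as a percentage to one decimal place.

79 of the 113 workers have income below R82.
H = 79/113 = 69.9%.

69.9%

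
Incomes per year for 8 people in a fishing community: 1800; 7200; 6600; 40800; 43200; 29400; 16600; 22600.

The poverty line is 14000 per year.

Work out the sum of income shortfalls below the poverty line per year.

26400

Poor units: 1800, 6600, 7200 (q = 3 of N = 8).
Individual gaps: 14000−1800 = 12200; 14000−6600 = 7400; 14000−7200 = 6800.
Aggregate gap = 26400.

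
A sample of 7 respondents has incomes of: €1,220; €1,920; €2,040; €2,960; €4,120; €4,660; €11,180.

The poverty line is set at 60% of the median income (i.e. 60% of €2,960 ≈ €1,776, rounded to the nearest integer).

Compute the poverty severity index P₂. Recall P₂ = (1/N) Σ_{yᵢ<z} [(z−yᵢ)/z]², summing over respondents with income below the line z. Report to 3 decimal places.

0.014

Poor units: €1,220 (q = 1 of N = 7).
Shortfall ratios: (1776−1220)/1776 = 0.3131.
Squared: 0.0980.
Sum = 0.098008; P₂ = 0.098008 / 7 = 0.014.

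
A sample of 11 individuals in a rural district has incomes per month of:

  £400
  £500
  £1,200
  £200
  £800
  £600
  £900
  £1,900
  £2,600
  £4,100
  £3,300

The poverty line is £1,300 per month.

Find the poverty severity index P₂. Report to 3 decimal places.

0.192

Below the line: £200, £400, £500, £600, £800, £900, £1,200 (q = 7 of N = 11).
Relative gaps: (1300−200)/1300 = 0.8462; (1300−400)/1300 = 0.6923; (1300−500)/1300 = 0.6154; (1300−600)/1300 = 0.5385; (1300−800)/1300 = 0.3846; (1300−900)/1300 = 0.3077; (1300−1200)/1300 = 0.0769.
Squared: 0.7160; 0.4793; 0.3787; 0.2899; 0.1479; 0.0947; 0.0059.
Sum = 2.112426; P₂ = 2.112426 / 11 = 0.192.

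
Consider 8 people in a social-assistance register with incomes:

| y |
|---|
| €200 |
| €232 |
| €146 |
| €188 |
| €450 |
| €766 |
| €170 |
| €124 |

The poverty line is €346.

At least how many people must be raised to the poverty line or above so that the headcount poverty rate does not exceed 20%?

Currently q = 6 of N = 8 are below the line (H = 0.750).
A headcount ratio of at most 20% allows at most ⌊0.20 × 8⌋ = 1 poor people.
So at least 6 − 1 = 5 must be lifted.

5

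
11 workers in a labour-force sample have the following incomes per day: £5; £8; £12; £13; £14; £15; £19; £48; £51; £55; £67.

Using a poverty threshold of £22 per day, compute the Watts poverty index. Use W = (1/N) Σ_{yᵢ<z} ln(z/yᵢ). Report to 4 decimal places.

Below z: £5, £8, £12, £13, £14, £15, £19 (q = 7 of N = 11).
Log shortfalls: ln(22/5) = 1.4816; ln(22/8) = 1.0116; ln(22/12) = 0.6061; ln(22/13) = 0.5261; ln(22/14) = 0.4520; ln(22/15) = 0.3830; ln(22/19) = 0.1466.
W = 4.607015 / 11 = 0.4188.

0.4188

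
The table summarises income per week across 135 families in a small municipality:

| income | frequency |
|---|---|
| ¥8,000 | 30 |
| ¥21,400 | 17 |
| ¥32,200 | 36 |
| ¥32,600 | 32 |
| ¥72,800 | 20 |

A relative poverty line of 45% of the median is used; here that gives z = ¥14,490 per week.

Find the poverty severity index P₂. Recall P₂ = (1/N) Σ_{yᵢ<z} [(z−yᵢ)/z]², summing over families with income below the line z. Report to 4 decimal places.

0.0446

Poor units: 30×¥8,000 (q = 30 of N = 135).
Shortfall ratios: (14490−8000)/14490 = 0.4479 (×30).
Squared: 0.2006 (×30).
Sum = 6.018301; P₂ = 6.018301 / 135 = 0.0446.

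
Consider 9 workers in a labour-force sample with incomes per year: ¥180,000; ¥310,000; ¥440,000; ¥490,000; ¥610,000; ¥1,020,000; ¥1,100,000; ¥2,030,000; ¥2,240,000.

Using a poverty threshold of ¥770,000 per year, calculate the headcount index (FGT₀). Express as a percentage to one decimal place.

5 of the 9 workers have income below ¥770,000.
H = 5/9 = 55.6%.

55.6%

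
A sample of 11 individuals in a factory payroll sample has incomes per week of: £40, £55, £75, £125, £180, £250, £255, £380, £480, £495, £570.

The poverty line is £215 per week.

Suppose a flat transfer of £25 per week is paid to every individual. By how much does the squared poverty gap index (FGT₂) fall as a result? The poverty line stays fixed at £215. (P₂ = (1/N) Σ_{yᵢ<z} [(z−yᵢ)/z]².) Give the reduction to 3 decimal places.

0.053

Before: below the line — £40, £55, £75, £125, £180; squared poverty gap index (FGT₂) = 0.16746.
After the £25 transfer: below the line — £65, £80, £100, £150, £205; squared poverty gap index (FGT₂) = 0.11461.
Reduction = 0.16746 − 0.11461 = 0.053.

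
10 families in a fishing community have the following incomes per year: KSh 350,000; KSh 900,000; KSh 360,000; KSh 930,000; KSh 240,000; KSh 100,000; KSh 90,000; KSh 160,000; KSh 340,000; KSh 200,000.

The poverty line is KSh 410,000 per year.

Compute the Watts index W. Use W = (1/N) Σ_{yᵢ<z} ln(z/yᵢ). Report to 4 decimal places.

Below the line: KSh 90,000, KSh 100,000, KSh 160,000, KSh 200,000, KSh 240,000, KSh 340,000, KSh 350,000, KSh 360,000 (q = 8 of N = 10).
Log shortfalls: ln(410000/90000) = 1.5163; ln(410000/100000) = 1.4110; ln(410000/160000) = 0.9410; ln(410000/200000) = 0.7178; ln(410000/240000) = 0.5355; ln(410000/340000) = 0.1872; ln(410000/350000) = 0.1582; ln(410000/360000) = 0.1301.
W = 5.597165 / 10 = 0.5597.

0.5597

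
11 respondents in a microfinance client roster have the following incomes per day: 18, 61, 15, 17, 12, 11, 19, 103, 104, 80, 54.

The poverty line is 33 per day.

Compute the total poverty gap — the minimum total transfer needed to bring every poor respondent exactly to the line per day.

Poor units: 11, 12, 15, 17, 18, 19 (q = 6 of N = 11).
Individual gaps: 33−11 = 22; 33−12 = 21; 33−15 = 18; 33−17 = 16; 33−18 = 15; 33−19 = 14.
Aggregate gap = 106.

106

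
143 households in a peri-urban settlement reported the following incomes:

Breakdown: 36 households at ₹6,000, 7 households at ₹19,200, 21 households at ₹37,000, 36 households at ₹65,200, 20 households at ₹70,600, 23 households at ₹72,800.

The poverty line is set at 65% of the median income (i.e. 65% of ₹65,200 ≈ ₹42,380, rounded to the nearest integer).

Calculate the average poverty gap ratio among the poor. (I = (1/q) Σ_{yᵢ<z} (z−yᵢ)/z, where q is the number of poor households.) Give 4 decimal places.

Below z: 36×₹6,000, 7×₹19,200, 21×₹37,000 (q = 64 of N = 143).
Relative gaps: 0.8584 (×36), 0.5470 (×7), 0.1269 (×21); sum = 37.397829.
I averages over the q = 64 poor units only: 37.397829 / 64 = 0.5843.

0.5843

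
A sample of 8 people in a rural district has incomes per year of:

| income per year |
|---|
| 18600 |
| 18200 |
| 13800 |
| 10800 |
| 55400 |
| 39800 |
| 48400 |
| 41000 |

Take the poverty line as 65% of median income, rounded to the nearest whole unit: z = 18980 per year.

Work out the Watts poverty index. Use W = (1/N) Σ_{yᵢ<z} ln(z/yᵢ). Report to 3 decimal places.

0.118

Incomes under z: 10800, 13800, 18200, 18600 (q = 4 of N = 8).
ln(z/y) terms: ln(18980/10800) = 0.5638; ln(18980/13800) = 0.3187; ln(18980/18200) = 0.0420; ln(18980/18600) = 0.0202.
W = 0.944745 / 8 = 0.118.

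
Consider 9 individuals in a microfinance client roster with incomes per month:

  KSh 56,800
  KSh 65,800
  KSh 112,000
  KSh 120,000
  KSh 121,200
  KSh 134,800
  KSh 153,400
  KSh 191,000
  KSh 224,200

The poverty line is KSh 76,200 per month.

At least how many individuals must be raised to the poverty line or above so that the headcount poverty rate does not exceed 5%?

Currently q = 2 of N = 9 are below the line (H = 0.222).
A headcount ratio of at most 5% allows at most ⌊0.05 × 9⌋ = 0 poor individuals.
So at least 2 − 0 = 2 must be lifted.

2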